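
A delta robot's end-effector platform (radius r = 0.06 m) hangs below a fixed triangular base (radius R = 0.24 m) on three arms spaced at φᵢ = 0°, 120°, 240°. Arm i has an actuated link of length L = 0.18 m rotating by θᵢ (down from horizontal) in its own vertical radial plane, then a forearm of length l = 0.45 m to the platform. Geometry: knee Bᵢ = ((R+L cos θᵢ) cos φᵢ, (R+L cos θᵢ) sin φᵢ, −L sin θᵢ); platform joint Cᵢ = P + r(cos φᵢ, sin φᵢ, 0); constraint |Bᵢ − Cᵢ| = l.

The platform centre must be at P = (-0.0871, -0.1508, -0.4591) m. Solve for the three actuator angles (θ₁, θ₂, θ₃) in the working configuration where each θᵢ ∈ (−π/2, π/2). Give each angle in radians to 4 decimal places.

arm 1 (φ=0.0°): x'=-0.0871, y'=-0.1508
  A=0.2671, B=-0.4591, C=(l²−L²−A²−y'²−z²)/(2L)=-0.3743
  √(A²+B²)=0.5311;  θ1 = -1.0439+2.3529 ≈ 1.3090
rotate P by −φ2: (-0.0870, 0.1508, -0.4591)
  A cos θ + B sin θ = C:  0.2670·cos θ + -0.4591·sin θ = -0.3743
  γ=atan2(-0.4591,0.2670)=-1.0440;  ψ=arccos(-0.7047)=2.3528;  θ2=γ+ψ≈1.3088
arm 3 (φ=240.0°): x'=0.1741, y'=0.0000
  A cos θ + B sin θ = C:  0.0059·cos θ + -0.4591·sin θ = -0.1131
  γ=atan2(-0.4591,0.0059)=-1.5580;  ψ=arccos(-0.2463)=1.8196;  θ3=γ+ψ≈0.2616

θ₁ = 1.3090, θ₂ = 1.3088, θ₃ = 0.2616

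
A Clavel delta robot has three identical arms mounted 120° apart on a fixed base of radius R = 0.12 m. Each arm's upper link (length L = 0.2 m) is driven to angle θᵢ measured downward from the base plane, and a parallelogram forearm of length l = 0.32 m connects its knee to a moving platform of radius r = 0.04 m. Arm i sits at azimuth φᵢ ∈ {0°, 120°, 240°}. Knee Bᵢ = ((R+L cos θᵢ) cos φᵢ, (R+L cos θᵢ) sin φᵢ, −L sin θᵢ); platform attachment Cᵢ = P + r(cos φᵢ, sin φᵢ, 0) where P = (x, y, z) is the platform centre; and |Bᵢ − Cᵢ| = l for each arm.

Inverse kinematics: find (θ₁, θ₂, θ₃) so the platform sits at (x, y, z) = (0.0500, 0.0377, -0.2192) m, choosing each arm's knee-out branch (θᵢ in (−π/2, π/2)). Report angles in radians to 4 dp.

φ1=0.0° → target in arm frame (0.0500, 0.0377)
  e−x'=0.0300;  (l²−L²−(e−x')²−y'²−z²)/2L = 0.0301
  √(A²+B²)=0.2212;  θ1 = -1.4348+1.4344 ≈ -0.0003
φ2=120.0° → target in arm frame (0.0076, -0.0622)
  e−x'=0.0724;  (l²−L²−(e−x')²−y'²−z²)/2L = 0.0131
  θ2 = atan2(B,A) + arccos(C/0.2308) = 0.2619
φ3=240.0° → target in arm frame (-0.0576, 0.0245)
  A=0.1376, B=-0.2192, C=(l²−L²−A²−y'²−z²)/(2L)=-0.0130
  γ=atan2(-0.2192,0.1376)=-1.0101;  ψ=arccos(-0.0502)=1.6210;  θ3=γ+ψ≈0.6109

θ₁ = -0.0003, θ₂ = 0.2619, θ₃ = 0.6109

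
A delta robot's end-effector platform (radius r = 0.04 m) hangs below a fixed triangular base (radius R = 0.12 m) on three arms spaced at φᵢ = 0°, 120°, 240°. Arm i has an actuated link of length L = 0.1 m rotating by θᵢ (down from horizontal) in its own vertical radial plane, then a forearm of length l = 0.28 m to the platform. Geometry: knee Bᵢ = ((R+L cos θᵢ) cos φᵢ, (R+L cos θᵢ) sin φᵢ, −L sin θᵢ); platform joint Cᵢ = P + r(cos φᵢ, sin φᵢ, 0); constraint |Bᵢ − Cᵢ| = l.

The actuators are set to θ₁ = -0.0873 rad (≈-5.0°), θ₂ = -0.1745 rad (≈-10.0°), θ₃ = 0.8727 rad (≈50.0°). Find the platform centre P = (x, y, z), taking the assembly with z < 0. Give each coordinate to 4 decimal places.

(0.0429, 0.0863, -0.2199)

arm 1 at φ=0.0°: ρ1 = 0.1796;  centre 1 = (0.1796, 0.0000, 0.0087)
φ2=120.0°: virtual centre (-0.0892, 0.1546, 0.0174), radius l
arm 3 at φ=240.0°: ρ3 = 0.1443;  centre 3 = (-0.0721, -0.1249, -0.0766)
subtract pairs → two planes through P
plane₁₂: -0.5377x+0.3091y+0.0173z = -0.0002
Cramer: x(z) = 0.0062-0.1670z;  y(z) = 0.0102-0.3464z
into |P−centre ₁|² = l²: 1.1479z² + 0.0334z + -0.0481 = 0;  Δ = 0.2222;  z = -0.2199 or 0.1907 → z<0 root = -0.2199
x = 0.0429, y = 0.0863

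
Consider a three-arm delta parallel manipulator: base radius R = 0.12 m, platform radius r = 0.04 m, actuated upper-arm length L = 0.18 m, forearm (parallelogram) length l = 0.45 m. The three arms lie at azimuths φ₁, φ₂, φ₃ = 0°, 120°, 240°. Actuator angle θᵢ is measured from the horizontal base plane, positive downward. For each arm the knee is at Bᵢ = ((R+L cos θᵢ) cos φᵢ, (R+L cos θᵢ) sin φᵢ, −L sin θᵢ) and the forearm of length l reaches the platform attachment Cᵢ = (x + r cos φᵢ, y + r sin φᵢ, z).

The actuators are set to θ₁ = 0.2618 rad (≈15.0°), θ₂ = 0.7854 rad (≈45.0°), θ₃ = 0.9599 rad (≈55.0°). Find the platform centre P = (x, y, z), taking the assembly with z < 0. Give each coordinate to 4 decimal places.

(0.1384, 0.0392, -0.4797)

φ1=0.0°: virtual centre (0.2539, 0.0000, -0.0466), radius l
O2 = (0.2073·cos120.0°, 0.2073·sin120.0°, -0.1273) = (-0.1036, 0.1795, -0.1273)
φ3=240.0°: virtual centre (-0.0916, -0.1587, -0.1474), radius l
subtract pairs → two planes through P
linear system: -0.7150x+0.3590y = -0.0075−-0.1614z; -0.6910x+-0.3174y = -0.0113−-0.2017z
det = 0.4750;  x = 0.0135+-0.2603z,  y = 0.0062+-0.0689z
sphere 1 gives Az²+Bz+C=0 with A=1.0725, B=0.2174, C=-0.1425;  B²−4AC=0.6587;  roots -0.4797, 0.2770;  negative root z = -0.4797
x = 0.1384, y = 0.0392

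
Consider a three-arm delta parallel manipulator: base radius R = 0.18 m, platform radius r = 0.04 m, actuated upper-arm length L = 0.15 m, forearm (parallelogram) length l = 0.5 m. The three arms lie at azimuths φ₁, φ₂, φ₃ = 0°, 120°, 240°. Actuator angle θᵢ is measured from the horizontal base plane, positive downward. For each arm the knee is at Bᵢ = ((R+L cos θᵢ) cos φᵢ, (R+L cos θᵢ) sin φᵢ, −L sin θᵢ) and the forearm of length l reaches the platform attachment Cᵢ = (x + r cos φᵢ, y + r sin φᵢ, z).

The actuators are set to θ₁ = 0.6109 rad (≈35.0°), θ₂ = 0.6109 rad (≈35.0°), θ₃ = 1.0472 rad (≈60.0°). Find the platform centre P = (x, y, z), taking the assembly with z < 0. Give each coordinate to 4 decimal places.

(0.0432, 0.0747, -0.5289)

arm 1 at φ=0.0°: (R−r)+L cos θ1 = 0.2629;  centre 1 = (0.2629, 0.0000, -0.0860)
arm 2 at φ=120.0°: (R−r)+L cos θ2 = 0.2629;  centre 2 = (-0.1314, 0.2277, -0.0860)
φ3=240.0°: virtual centre (-0.1075, -0.1862, -0.1299), radius l
|centre ₂|²−|centre ₁|² = 0.0000;  |centre ₃|²−|centre ₁|² = -0.0134
plane₁₂: -0.7886x+0.4553y+0.0000z = 0.0000
det = 0.6309;  x = 0.0097+-0.0633z,  y = 0.0168+-0.1097z
sphere 1 gives Az²+Bz+C=0 with A=1.0160, B=0.2005, C=-0.1782;  B²−4AC=0.7644;  roots -0.5289, 0.3316;  negative root z = -0.5289
x = 0.0432, y = 0.0747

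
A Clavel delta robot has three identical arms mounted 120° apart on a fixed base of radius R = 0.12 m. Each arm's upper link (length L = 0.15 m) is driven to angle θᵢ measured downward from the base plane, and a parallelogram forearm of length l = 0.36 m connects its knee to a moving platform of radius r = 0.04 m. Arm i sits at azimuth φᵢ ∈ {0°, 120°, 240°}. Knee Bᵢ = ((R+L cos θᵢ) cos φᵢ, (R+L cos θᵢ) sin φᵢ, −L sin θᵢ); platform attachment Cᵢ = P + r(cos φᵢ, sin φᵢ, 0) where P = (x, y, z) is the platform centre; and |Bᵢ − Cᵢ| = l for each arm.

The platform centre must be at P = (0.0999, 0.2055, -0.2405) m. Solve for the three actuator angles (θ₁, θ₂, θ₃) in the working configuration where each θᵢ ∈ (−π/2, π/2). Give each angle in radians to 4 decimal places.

rotate P by −φ1: (0.0999, 0.2055, -0.2405)
  A=-0.0199, B=-0.2405, C=(l²−L²−A²−y'²−z²)/(2L)=0.0221
  θ1 = atan2(B,A) + arccos(C/0.2413) = -0.1743
rotate P by −φ2: (0.1280, -0.1893, -0.2405)
  A=-0.0480, B=-0.2405, C=(l²−L²−A²−y'²−z²)/(2L)=0.0371
  θ2 = atan2(B,A) + arccos(C/0.2452) = -0.3490
arm 3 (φ=240.0°): x'=-0.2279, y'=-0.0162
  A=0.3079, B=-0.2405, C=(l²−L²−A²−y'²−z²)/(2L)=-0.1527
  γ=atan2(-0.2405,0.3079)=-0.6631;  ψ=arccos(-0.3909)=1.9724;  θ3=γ+ψ≈1.3093

θ₁ = -0.1743, θ₂ = -0.3490, θ₃ = 1.3093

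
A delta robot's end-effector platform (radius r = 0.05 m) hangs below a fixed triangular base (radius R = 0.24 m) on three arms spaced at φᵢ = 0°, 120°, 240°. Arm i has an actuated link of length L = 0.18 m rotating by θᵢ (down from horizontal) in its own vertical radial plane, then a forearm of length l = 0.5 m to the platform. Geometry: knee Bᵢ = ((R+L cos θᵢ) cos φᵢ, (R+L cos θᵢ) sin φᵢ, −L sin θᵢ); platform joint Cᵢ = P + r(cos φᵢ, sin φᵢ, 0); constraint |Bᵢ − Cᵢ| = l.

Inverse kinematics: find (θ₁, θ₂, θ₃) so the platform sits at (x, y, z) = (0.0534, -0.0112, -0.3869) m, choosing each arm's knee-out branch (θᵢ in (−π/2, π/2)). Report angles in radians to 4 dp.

arm 1 (φ=0.0°): x'=0.0534, y'=-0.0112
  A cos θ + B sin θ = C:  0.1366·cos θ + -0.3869·sin θ = 0.1365
  √(A²+B²)=0.4103;  θ1 = -1.2314+1.2318 ≈ 0.0004
arm 2 (φ=120.0°): x'=-0.0364, y'=-0.0406
  A=0.2264, B=-0.3869, C=(l²−L²−A²−y'²−z²)/(2L)=0.0417
  γ=atan2(-0.3869,0.2264)=-1.0414;  ψ=arccos(0.0929)=1.4777;  θ2=γ+ψ≈0.4364
arm 3 (φ=240.0°): x'=-0.0170, y'=0.0518
  A cos θ + B sin θ = C:  0.2070·cos θ + -0.3869·sin θ = 0.0621
  γ=atan2(-0.3869,0.2070)=-1.0795;  ψ=arccos(0.1416)=1.4287;  θ3=γ+ψ≈0.3492

θ₁ = 0.0004, θ₂ = 0.4364, θ₃ = 0.3492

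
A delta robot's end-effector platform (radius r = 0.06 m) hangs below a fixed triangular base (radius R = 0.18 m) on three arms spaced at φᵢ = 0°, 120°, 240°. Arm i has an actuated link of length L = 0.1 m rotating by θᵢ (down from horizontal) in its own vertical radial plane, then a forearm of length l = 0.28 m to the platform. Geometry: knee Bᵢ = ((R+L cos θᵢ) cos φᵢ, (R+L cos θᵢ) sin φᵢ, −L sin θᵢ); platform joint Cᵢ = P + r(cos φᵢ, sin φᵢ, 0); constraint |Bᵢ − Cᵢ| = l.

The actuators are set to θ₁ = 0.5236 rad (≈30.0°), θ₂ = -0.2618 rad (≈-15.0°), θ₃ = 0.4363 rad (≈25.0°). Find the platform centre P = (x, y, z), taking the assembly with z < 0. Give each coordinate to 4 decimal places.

S1 = (0.2066·cos0.0°, 0.2066·sin0.0°, -0.0500) = (0.2066, 0.0000, -0.0500)
arm 2 at φ=120.0°: e+L cos θ2 = 0.2166;  S2 = (-0.1083, 0.1876, 0.0259)
arm 3 at φ=240.0°: e+L cos θ3 = 0.2106;  S3 = (-0.1053, -0.1824, -0.0423)
eliminate P² terms by subtracting sphere 1 from 2 and 3
[-0.6298 0.3751 0.1518]·P = 0.0024;  [-0.6238 -0.3648 0.0155]·P = 0.0010
Cramer: x(z) = -0.0027+0.1319z;  y(z) = 0.0019-0.1831z
into |P−S₁|² = l²: 1.0509z² + 0.0441z + -0.0321 = 0;  Δ = 0.1369;  z = -0.1970 or 0.1551 → z<0 root = -0.1970
x = -0.0287, y = 0.0380

(-0.0287, 0.0380, -0.1970)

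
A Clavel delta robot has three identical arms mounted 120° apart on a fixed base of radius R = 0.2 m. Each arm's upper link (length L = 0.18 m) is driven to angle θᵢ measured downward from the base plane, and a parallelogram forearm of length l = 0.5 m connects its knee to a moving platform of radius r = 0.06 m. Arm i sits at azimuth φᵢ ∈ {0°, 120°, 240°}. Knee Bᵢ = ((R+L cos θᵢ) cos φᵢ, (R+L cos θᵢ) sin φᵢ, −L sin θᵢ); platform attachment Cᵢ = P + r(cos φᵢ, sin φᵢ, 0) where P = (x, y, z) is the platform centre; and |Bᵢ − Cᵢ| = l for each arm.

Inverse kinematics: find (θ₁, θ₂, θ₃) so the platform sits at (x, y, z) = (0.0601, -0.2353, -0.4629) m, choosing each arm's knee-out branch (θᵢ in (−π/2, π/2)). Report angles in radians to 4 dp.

θ₁ = 0.5237, θ₂ = 1.3962, θ₃ = 0.0872

φ1=0.0° → target in arm frame (0.0601, -0.2353)
  e−x'=0.0799;  (l²−L²−(e−x')²−y'²−z²)/2L = -0.1623
  θ1 = atan2(B,A) + arccos(C/0.4697) = 0.5237
rotate P by −φ2: (-0.2338, 0.0656, -0.4629)
  A cos θ + B sin θ = C:  0.3738·cos θ + -0.4629·sin θ = -0.3909
  √(A²+B²)=0.5950;  θ2 = -0.8915+2.2876 ≈ 1.3962
rotate P by −φ3: (0.1737, 0.1697, -0.4629)
  e−x'=-0.0337;  (l²−L²−(e−x')²−y'²−z²)/2L = -0.0739
  √(A²+B²)=0.4641;  θ3 = -1.6435+1.7307 ≈ 0.0872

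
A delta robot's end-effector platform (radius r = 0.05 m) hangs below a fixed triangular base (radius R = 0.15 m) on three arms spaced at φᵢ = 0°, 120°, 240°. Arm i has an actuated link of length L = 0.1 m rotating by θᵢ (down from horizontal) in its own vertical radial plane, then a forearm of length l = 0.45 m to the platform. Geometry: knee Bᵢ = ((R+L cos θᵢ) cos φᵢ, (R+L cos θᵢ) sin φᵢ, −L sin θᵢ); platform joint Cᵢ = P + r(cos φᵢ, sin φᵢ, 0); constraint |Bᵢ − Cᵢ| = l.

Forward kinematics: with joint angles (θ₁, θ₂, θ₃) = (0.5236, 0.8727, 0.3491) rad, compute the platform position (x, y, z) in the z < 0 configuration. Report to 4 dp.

(0.0151, -0.0731, -0.4596)

φ1=0.0°: virtual centre (0.1866, 0.0000, -0.0500), radius l
arm 2 at φ=120.0°: (R−r)+L cos θ2 = 0.1643;  S2 = (-0.0821, 0.1423, -0.0766)
φ3=240.0°: virtual centre (-0.0970, -0.1680, -0.0342), radius l
|S₂|²−|S₁|² = -0.0045;  |S₃|²−|S₁|² = 0.0015
linear system: -0.5375x+0.2845y = -0.0045−-0.0532z; -0.5672x+-0.3360y = 0.0015−0.0316z
det = 0.3420;  x = 0.0032+-0.0260z,  y = -0.0097+0.1379z
into |P−S₁|² = l²: 1.0197z² + 0.1069z + -0.1663 = 0;  Δ = 0.6895;  z = -0.4596 or 0.3548 → z<0 root = -0.4596
x = 0.0151, y = -0.0731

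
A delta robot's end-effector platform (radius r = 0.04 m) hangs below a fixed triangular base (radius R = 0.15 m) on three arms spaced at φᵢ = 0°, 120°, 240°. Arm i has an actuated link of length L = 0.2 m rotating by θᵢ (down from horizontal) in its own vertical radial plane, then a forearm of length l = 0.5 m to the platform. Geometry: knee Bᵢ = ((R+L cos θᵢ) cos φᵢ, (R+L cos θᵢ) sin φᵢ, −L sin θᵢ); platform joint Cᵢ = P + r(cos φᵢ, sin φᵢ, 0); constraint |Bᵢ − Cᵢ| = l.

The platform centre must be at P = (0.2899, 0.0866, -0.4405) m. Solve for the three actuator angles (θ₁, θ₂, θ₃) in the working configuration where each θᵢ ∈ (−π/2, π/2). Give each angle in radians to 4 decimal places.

θ₁ = -0.2618, θ₂ = 0.9601, θ₃ = 1.3092

φ1=0.0° → target in arm frame (0.2899, 0.0866)
  A cos θ + B sin θ = C:  -0.1799·cos θ + -0.4405·sin θ = -0.0598
  √(A²+B²)=0.4758;  θ1 = -1.9585+1.6967 ≈ -0.2618
rotate P by −φ2: (-0.0700, -0.2944, -0.4405)
  e−x'=0.1800;  (l²−L²−(e−x')²−y'²−z²)/2L = -0.2577
  θ2 = atan2(B,A) + arccos(C/0.4758) = 0.9601
φ3=240.0° → target in arm frame (-0.2199, 0.2078)
  e−x'=0.3299;  (l²−L²−(e−x')²−y'²−z²)/2L = -0.3402
  θ3 = atan2(B,A) + arccos(C/0.5504) = 1.3092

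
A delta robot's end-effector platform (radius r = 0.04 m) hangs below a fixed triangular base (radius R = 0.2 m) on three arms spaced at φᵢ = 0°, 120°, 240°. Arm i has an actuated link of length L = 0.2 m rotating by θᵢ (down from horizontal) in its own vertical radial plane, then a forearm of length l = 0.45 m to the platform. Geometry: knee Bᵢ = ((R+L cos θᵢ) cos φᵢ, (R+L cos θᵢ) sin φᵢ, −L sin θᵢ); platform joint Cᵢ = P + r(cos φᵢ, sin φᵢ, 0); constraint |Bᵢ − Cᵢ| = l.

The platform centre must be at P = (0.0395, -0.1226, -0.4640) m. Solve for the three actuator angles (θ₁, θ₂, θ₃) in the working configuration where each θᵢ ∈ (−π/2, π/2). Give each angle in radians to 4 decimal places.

θ₁ = 0.6980, θ₂ = 1.2217, θ₃ = 0.5237

arm 1 (φ=0.0°): x'=0.0395, y'=-0.1226
  A=0.1205, B=-0.4640, C=(l²−L²−A²−y'²−z²)/(2L)=-0.2059
  θ1 = atan2(B,A) + arccos(C/0.4794) = 0.6980
rotate P by −φ2: (-0.1259, 0.0271, -0.4640)
  e−x'=0.2859;  (l²−L²−(e−x')²−y'²−z²)/2L = -0.3382
  √(A²+B²)=0.5450;  θ2 = -1.0185+2.2402 ≈ 1.2217
φ3=240.0° → target in arm frame (0.0864, 0.0955)
  e−x'=0.0736;  (l²−L²−(e−x')²−y'²−z²)/2L = -0.1683
  γ=atan2(-0.4640,0.0736)=-1.4135;  ψ=arccos(-0.3583)=1.9372;  θ3=γ+ψ≈0.5237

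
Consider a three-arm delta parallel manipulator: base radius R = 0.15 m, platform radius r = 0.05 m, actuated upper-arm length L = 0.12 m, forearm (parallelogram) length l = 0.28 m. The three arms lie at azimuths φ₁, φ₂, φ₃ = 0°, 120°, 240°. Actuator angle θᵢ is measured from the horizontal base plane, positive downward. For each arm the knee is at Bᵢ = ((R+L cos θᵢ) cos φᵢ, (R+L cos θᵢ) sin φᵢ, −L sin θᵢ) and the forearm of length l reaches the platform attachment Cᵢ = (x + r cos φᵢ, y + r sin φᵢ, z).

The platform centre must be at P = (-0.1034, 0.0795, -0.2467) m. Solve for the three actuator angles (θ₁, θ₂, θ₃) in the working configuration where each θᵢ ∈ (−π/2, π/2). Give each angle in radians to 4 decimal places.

arm 1 (φ=0.0°): x'=-0.1034, y'=0.0795
  A=0.2034, B=-0.2467, C=(l²−L²−A²−y'²−z²)/(2L)=-0.1856
  √(A²+B²)=0.3197;  θ1 = -0.8813+2.1902 ≈ 1.3089
rotate P by −φ2: (0.1205, 0.0498, -0.2467)
  A=-0.0205, B=-0.2467, C=(l²−L²−A²−y'²−z²)/(2L)=0.0010
  √(A²+B²)=0.2476;  θ2 = -1.6539+1.5668 ≈ -0.0871
rotate P by −φ3: (-0.0171, -0.1293, -0.2467)
  A=0.1171, B=-0.2467, C=(l²−L²−A²−y'²−z²)/(2L)=-0.1138
  θ3 = atan2(B,A) + arccos(C/0.2731) = 0.8730

θ₁ = 1.3089, θ₂ = -0.0871, θ₃ = 0.8730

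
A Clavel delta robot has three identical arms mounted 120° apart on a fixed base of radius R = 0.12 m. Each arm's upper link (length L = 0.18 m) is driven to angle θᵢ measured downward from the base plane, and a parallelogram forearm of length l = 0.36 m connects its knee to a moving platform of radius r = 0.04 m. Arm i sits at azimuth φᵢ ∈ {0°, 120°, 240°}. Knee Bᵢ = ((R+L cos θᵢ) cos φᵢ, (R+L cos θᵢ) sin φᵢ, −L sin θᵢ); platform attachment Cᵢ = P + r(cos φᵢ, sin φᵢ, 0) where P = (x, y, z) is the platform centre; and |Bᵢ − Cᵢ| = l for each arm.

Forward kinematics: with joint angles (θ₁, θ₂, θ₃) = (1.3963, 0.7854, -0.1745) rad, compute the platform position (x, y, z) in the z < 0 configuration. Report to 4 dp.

φ1=0.0°: virtual centre (0.1113, 0.0000, -0.1773), radius l
S2 = (0.2073·cos120.0°, 0.2073·sin120.0°, -0.1273) = (-0.1036, 0.1795, -0.1273)
φ3=240.0°: virtual centre (-0.1286, -0.2228, 0.0313), radius l
eliminate P² terms by subtracting sphere 1 from 2 and 3
linear system: -0.4298x+0.3590y = 0.0154−0.1000z; -0.4798x+-0.4456y = 0.0234−0.4170z
Cramer: x(z) = -0.0419+0.5341z;  y(z) = -0.0073+0.3609z
sphere 1 gives Az²+Bz+C=0 with A=1.4155, B=0.1857, C=-0.0747;  B²−4AC=0.4573;  roots -0.3045, 0.1733;  negative root z = -0.3045
x = -0.2045, y = -0.1172

(-0.2045, -0.1172, -0.3045)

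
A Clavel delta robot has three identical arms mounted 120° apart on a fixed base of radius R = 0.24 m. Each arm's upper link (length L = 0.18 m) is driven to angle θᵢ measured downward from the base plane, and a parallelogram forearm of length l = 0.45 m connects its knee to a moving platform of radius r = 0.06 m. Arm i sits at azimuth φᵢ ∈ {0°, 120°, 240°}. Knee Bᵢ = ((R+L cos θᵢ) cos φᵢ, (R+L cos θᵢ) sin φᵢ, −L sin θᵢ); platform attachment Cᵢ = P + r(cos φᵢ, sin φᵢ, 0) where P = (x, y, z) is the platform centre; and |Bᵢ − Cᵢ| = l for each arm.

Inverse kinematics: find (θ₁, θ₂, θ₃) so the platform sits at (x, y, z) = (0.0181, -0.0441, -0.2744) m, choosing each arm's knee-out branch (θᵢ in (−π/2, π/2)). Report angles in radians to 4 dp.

θ₁ = -0.0870, θ₂ = 0.3488, θ₃ = -0.1744

φ1=0.0° → target in arm frame (0.0181, -0.0441)
  e−x'=0.1619;  (l²−L²−(e−x')²−y'²−z²)/2L = 0.1851
  θ1 = atan2(B,A) + arccos(C/0.3186) = -0.0870
φ2=120.0° → target in arm frame (-0.0472, 0.0064)
  e−x'=0.2272;  (l²−L²−(e−x')²−y'²−z²)/2L = 0.1198
  √(A²+B²)=0.3563;  θ2 = -0.8791+1.2279 ≈ 0.3488
φ3=240.0° → target in arm frame (0.0291, 0.0377)
  A cos θ + B sin θ = C:  0.1509·cos θ + -0.2744·sin θ = 0.1962
  √(A²+B²)=0.3131;  θ3 = -1.0681+0.8938 ≈ -0.1744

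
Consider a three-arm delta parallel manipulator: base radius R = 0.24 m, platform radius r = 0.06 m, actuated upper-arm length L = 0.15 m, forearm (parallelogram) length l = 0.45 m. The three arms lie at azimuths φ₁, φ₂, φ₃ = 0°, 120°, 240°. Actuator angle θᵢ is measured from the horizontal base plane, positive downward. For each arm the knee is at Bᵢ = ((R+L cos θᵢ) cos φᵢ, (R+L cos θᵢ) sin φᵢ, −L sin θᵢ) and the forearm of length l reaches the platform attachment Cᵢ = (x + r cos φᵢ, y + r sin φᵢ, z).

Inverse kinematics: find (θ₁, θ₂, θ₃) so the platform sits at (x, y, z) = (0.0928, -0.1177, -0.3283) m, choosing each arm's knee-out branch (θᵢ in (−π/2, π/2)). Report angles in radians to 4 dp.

θ₁ = -0.2618, θ₂ = 1.0472, θ₃ = 0.0000

rotate P by −φ1: (0.0928, -0.1177, -0.3283)
  A cos θ + B sin θ = C:  0.0872·cos θ + -0.3283·sin θ = 0.1692
  γ=atan2(-0.3283,0.0872)=-1.3112;  ψ=arccos(0.4981)=1.0494;  θ1=γ+ψ≈-0.2618
rotate P by −φ2: (-0.1483, -0.0215, -0.3283)
  e−x'=0.3283;  (l²−L²−(e−x')²−y'²−z²)/2L = -0.1202
  θ2 = atan2(B,A) + arccos(C/0.4643) = 1.0472
φ3=240.0° → target in arm frame (0.0555, 0.1392)
  e−x'=0.1245;  (l²−L²−(e−x')²−y'²−z²)/2L = 0.1245
  γ=atan2(-0.3283,0.1245)=-1.2084;  ψ=arccos(0.3546)=1.2084;  θ3=γ+ψ≈0.0000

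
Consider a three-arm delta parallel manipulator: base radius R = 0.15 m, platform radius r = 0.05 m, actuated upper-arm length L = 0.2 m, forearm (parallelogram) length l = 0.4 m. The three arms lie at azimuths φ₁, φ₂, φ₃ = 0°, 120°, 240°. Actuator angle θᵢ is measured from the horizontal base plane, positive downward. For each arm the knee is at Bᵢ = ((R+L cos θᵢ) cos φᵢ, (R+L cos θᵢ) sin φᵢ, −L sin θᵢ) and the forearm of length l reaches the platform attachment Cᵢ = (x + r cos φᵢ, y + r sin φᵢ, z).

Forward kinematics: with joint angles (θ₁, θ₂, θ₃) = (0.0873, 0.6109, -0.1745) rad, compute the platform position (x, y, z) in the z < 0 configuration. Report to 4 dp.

arm 1 at φ=0.0°: (R−r)+L cos θ1 = 0.2992;  S1 = (0.2992, 0.0000, -0.0174)
arm 2 at φ=120.0°: (R−r)+L cos θ2 = 0.2638;  S2 = (-0.1319, 0.2285, -0.1147)
S3 = (0.2970·cos240.0°, 0.2970·sin240.0°, 0.0347) = (-0.1485, -0.2572, 0.0347)
subtract pairs → two planes through P
[-0.8623 0.4570 -0.1946]·P = -0.0071;  [-0.8954 -0.5144 0.1043]·P = -0.0005
det = 0.8527;  x = 0.0045+-0.0615z,  y = -0.0070+0.3098z
sphere 1 gives Az²+Bz+C=0 with A=1.0998, B=0.0668, C=-0.0728;  B²−4AC=0.3246;  roots -0.2894, 0.2287;  negative root z = -0.2894
x = 0.0223, y = -0.0966

(0.0223, -0.0966, -0.2894)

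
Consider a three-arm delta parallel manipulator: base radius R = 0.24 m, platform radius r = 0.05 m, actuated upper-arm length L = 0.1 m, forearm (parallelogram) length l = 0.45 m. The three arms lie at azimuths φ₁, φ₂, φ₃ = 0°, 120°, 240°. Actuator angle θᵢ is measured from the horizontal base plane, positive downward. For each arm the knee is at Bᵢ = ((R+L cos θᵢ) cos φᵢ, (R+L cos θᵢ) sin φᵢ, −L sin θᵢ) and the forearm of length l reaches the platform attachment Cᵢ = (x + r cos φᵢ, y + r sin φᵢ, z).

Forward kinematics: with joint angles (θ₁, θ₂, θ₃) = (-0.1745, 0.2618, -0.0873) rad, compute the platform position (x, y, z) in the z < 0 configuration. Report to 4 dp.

φ1=0.0°: virtual centre (0.2885, 0.0000, 0.0174), radius l
O2 = (0.2866·cos120.0°, 0.2866·sin120.0°, -0.0259) = (-0.1433, 0.2482, -0.0259)
φ3=240.0°: virtual centre (-0.1448, -0.2508, 0.0087), radius l
eliminate P² terms by subtracting sphere 1 from 2 and 3
[-0.8636 0.4964 -0.0865]·P = -0.0007;  [-0.8666 -0.5016 -0.0173]·P = 0.0004
Cramer: x(z) = 0.0002-0.0602z;  y(z) = -0.0012+0.0695z
into |P−O₁|² = l²: 1.0085z² + -0.0002z + -0.1191 = 0;  Δ = 0.4803;  z = -0.3435 or 0.3437 → z<0 root = -0.3435
x = 0.0208, y = -0.0250

(0.0208, -0.0250, -0.3435)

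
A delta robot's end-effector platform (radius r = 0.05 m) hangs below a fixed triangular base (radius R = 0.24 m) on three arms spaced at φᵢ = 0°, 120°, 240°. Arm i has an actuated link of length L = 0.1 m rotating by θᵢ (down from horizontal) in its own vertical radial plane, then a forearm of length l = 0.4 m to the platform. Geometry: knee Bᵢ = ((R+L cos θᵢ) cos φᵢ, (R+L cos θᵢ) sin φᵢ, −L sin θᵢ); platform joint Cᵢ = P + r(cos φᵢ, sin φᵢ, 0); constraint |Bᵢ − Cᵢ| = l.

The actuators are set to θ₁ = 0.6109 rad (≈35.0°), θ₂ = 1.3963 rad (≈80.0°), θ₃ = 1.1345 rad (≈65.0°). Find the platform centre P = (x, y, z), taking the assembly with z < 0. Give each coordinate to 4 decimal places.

(0.0655, -0.0228, -0.3992)

centre 1 = (0.2719·cos0.0°, 0.2719·sin0.0°, -0.0574) = (0.2719, 0.0000, -0.0574)
φ2=120.0°: virtual centre (-0.1037, 0.1796, -0.0985), radius l
φ3=240.0°: virtual centre (-0.1161, -0.2011, -0.0906), radius l
eliminate P² terms by subtracting sphere 1 from 2 and 3
linear system: -0.7512x+0.3592y = -0.0245−-0.0822z; -0.7761x+-0.4023y = -0.0151−-0.0665z
det = 0.5809;  x = 0.0263+-0.0981z,  y = -0.0133+0.0238z
into |P−centre ₁|² = l²: 1.0102z² + 0.1623z + -0.0962 = 0;  Δ = 0.4151;  z = -0.3992 or 0.2386 → z<0 root = -0.3992
x = 0.0655, y = -0.0228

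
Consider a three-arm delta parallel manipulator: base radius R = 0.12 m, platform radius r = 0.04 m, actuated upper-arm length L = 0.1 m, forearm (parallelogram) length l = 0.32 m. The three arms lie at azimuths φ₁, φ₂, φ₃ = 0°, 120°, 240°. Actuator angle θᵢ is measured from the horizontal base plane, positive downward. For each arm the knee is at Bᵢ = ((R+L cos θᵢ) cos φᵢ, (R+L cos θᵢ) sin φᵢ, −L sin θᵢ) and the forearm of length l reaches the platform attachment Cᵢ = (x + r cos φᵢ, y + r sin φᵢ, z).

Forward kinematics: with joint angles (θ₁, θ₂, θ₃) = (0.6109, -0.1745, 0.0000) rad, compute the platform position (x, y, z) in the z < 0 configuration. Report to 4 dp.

arm 1 at φ=0.0°: e+L cos θ1 = 0.1619;  O1 = (0.1619, 0.0000, -0.0574)
arm 2 at φ=120.0°: e+L cos θ2 = 0.1785;  O2 = (-0.0892, 0.1546, 0.0174)
O3 = (0.1800·cos240.0°, 0.1800·sin240.0°, 0.0000) = (-0.0900, -0.1559, 0.0000)
eliminate P² terms by subtracting sphere 1 from 2 and 3
plane₁₂: -0.5023x+0.3091y+0.1494z = 0.0027
Cramer: x(z) = -0.0055+0.2627z;  y(z) = -0.0004-0.0566z
quadratic in z: (1.0722)z²+(0.0268)z+(-0.0711)=0, √Δ=0.5528 → z ∈ {-0.2703, 0.2453}; z = -0.2703 (taking z<0)
x = -0.0765, y = 0.0149

(-0.0765, 0.0149, -0.2703)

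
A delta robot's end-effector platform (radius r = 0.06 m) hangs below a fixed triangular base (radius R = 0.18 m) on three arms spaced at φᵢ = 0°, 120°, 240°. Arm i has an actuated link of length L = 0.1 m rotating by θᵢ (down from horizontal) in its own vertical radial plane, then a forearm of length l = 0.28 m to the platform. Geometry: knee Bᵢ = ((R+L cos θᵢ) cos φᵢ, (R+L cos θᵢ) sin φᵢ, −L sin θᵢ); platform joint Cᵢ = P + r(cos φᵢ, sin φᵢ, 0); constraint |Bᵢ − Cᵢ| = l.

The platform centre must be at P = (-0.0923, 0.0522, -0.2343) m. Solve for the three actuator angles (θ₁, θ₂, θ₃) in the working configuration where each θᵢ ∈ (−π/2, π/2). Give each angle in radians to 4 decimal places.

θ₁ = 1.3094, θ₂ = -0.0871, θ₃ = 0.6988

φ1=0.0° → target in arm frame (-0.0923, 0.0522)
  A cos θ + B sin θ = C:  0.2123·cos θ + -0.2343·sin θ = -0.1715
  γ=atan2(-0.2343,0.2123)=-0.8346;  ψ=arccos(-0.5423)=2.1440;  θ1=γ+ψ≈1.3094
arm 2 (φ=120.0°): x'=0.0914, y'=0.0538
  e−x'=0.0286;  (l²−L²−(e−x')²−y'²−z²)/2L = 0.0489
  √(A²+B²)=0.2360;  θ2 = -1.4491+1.3620 ≈ -0.0871
φ3=240.0° → target in arm frame (0.0009, -0.1060)
  A cos θ + B sin θ = C:  0.1191·cos θ + -0.2343·sin θ = -0.0596
  γ=atan2(-0.2343,0.1191)=-1.1007;  ψ=arccos(-0.2267)=1.7994;  θ3=γ+ψ≈0.6988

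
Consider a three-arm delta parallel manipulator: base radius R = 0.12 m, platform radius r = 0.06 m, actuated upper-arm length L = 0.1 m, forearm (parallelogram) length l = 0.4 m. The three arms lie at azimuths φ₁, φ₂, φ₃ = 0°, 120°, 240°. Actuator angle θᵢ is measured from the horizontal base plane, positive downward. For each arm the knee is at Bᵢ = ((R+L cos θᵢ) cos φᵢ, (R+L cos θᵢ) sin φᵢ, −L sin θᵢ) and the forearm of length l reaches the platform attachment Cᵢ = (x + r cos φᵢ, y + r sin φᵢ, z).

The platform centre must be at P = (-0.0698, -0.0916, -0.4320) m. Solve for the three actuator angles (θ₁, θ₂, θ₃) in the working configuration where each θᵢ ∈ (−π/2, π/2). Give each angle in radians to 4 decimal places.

θ₁ = 1.0475, θ₂ = 0.9603, θ₃ = 0.3495

rotate P by −φ1: (-0.0698, -0.0916, -0.4320)
  e−x'=0.1298;  (l²−L²−(e−x')²−y'²−z²)/2L = -0.3093
  γ=atan2(-0.4320,0.1298)=-1.2789;  ψ=arccos(-0.6857)=2.3264;  θ1=γ+ψ≈1.0475
arm 2 (φ=120.0°): x'=-0.0444, y'=0.1062
  A=0.1044, B=-0.4320, C=(l²−L²−A²−y'²−z²)/(2L)=-0.2941
  θ2 = atan2(B,A) + arccos(C/0.4444) = 0.9603
φ3=240.0° → target in arm frame (0.1142, -0.0146)
  A cos θ + B sin θ = C:  -0.0542·cos θ + -0.4320·sin θ = -0.1989
  γ=atan2(-0.4320,-0.0542)=-1.6957;  ψ=arccos(-0.4568)=2.0452;  θ3=γ+ψ≈0.3495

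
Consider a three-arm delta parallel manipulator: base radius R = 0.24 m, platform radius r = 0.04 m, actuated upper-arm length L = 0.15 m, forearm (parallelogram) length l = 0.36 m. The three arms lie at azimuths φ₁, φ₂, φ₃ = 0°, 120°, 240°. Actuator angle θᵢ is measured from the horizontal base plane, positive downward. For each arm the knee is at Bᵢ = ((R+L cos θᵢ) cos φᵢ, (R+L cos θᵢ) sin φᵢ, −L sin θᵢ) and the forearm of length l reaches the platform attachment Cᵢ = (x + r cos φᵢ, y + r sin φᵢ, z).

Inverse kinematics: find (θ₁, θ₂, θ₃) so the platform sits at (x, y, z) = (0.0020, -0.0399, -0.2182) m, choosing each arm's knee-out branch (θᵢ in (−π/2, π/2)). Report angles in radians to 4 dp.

θ₁ = 0.5238, θ₂ = 0.7855, θ₃ = 0.2615

φ1=0.0° → target in arm frame (0.0020, -0.0399)
  A=0.1980, B=-0.2182, C=(l²−L²−A²−y'²−z²)/(2L)=0.0623
  √(A²+B²)=0.2946;  θ1 = -0.8339+1.3577 ≈ 0.5238
arm 2 (φ=120.0°): x'=-0.0356, y'=0.0182
  A cos θ + B sin θ = C:  0.2356·cos θ + -0.2182·sin θ = 0.0122
  √(A²+B²)=0.3211;  θ2 = -0.7472+1.5327 ≈ 0.7855
rotate P by −φ3: (0.0336, 0.0217, -0.2182)
  e−x'=0.1664;  (l²−L²−(e−x')²−y'²−z²)/2L = 0.1044
  √(A²+B²)=0.2744;  θ3 = -0.9191+1.1806 ≈ 0.2615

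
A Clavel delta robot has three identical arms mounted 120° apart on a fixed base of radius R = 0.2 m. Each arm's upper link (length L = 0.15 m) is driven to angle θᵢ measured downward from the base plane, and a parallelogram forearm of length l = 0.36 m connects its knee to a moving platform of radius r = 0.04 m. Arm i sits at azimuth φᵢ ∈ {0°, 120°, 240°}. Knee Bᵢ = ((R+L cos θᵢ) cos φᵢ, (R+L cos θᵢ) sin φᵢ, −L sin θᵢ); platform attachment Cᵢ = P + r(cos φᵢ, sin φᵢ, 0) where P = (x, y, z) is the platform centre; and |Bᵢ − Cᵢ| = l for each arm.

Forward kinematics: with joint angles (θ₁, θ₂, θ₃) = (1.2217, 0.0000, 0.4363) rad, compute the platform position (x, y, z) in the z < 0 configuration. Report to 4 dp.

(-0.1219, 0.0356, -0.2725)

arm 1 at φ=0.0°: (R−r)+L cos θ1 = 0.2113;  O1 = (0.2113, 0.0000, -0.1410)
arm 2 at φ=120.0°: (R−r)+L cos θ2 = 0.3100;  O2 = (-0.1550, 0.2685, 0.0000)
O3 = (0.2959·cos240.0°, 0.2959·sin240.0°, -0.0634) = (-0.1480, -0.2563, -0.0634)
eliminate P² terms by subtracting sphere 1 from 2 and 3
plane₁₂: -0.7326x+0.5369y+0.2819z = 0.0316
Cramer: x(z) = -0.0404+0.2992z;  y(z) = 0.0037-0.1168z
sphere 1 gives Az²+Bz+C=0 with A=1.1032, B=0.1304, C=-0.0464;  B²−4AC=0.2217;  roots -0.2725, 0.1543;  negative root z = -0.2725
x = -0.1219, y = 0.0356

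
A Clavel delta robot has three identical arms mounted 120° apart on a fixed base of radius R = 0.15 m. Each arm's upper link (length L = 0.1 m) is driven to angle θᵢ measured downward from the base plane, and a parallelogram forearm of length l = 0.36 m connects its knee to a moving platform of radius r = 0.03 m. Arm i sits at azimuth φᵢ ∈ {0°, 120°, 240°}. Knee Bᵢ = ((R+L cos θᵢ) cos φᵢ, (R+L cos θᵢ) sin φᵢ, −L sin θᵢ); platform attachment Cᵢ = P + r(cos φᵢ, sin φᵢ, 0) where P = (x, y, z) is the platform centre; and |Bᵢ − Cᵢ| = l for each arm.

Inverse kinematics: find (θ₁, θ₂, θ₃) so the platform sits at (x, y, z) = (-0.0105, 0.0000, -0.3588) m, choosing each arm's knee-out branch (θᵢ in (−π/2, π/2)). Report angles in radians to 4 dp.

arm 1 (φ=0.0°): x'=-0.0105, y'=0.0000
  A=0.1305, B=-0.3588, C=(l²−L²−A²−y'²−z²)/(2L)=-0.1308
  γ=atan2(-0.3588,0.1305)=-1.2220;  ψ=arccos(-0.3427)=1.9206;  θ1=γ+ψ≈0.6986
φ2=120.0° → target in arm frame (0.0052, 0.0091)
  A cos θ + B sin θ = C:  0.1147·cos θ + -0.3588·sin θ = -0.1119
  γ=atan2(-0.3588,0.1147)=-1.2613;  ψ=arccos(-0.2972)=1.8725;  θ2=γ+ψ≈0.6112
arm 3 (φ=240.0°): x'=0.0053, y'=-0.0091
  e−x'=0.1147;  (l²−L²−(e−x')²−y'²−z²)/2L = -0.1119
  √(A²+B²)=0.3767;  θ3 = -1.2613+1.8725 ≈ 0.6112

θ₁ = 0.6986, θ₂ = 0.6112, θ₃ = 0.6112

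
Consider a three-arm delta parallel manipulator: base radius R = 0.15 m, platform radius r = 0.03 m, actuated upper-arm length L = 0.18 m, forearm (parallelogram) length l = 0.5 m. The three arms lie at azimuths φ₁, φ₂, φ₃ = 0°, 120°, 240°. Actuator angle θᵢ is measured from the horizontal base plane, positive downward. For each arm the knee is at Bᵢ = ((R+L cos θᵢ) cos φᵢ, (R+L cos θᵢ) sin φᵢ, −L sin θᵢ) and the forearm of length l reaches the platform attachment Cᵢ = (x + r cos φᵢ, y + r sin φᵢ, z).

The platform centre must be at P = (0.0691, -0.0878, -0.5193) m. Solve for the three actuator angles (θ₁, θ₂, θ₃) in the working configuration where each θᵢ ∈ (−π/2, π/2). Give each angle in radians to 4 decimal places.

rotate P by −φ1: (0.0691, -0.0878, -0.5193)
  A cos θ + B sin θ = C:  0.0509·cos θ + -0.5193·sin θ = -0.1733
  √(A²+B²)=0.5218;  θ1 = -1.4731+1.9093 ≈ 0.4362
φ2=120.0° → target in arm frame (-0.1106, -0.0159)
  A=0.2306, B=-0.5193, C=(l²−L²−A²−y'²−z²)/(2L)=-0.2930
  γ=atan2(-0.5193,0.2306)=-1.1529;  ψ=arccos(-0.5158)=2.1127;  θ2=γ+ψ≈0.9598
φ3=240.0° → target in arm frame (0.0415, 0.1037)
  A cos θ + B sin θ = C:  0.0785·cos θ + -0.5193·sin θ = -0.1917
  γ=atan2(-0.5193,0.0785)=-1.4207;  ψ=arccos(-0.3649)=1.9444;  θ3=γ+ψ≈0.5236

θ₁ = 0.4362, θ₂ = 0.9598, θ₃ = 0.5236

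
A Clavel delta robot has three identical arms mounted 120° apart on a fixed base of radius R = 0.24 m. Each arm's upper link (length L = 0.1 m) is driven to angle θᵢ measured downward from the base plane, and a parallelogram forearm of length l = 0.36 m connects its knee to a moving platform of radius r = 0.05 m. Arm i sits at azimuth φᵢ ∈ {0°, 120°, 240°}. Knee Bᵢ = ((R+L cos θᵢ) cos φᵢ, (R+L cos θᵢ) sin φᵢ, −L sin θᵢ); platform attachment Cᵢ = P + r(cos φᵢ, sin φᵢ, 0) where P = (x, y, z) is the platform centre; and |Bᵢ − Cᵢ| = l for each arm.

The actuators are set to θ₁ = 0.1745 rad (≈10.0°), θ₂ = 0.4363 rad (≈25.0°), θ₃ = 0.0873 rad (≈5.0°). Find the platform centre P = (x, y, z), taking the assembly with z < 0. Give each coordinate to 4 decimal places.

arm 1 at φ=0.0°: e+L cos θ1 = 0.2885;  centre 1 = (0.2885, 0.0000, -0.0174)
arm 2 at φ=120.0°: e+L cos θ2 = 0.2806;  centre 2 = (-0.1403, 0.2430, -0.0423)
φ3=240.0°: virtual centre (-0.1448, -0.2508, -0.0087), radius l
eliminate P² terms by subtracting sphere 1 from 2 and 3
[-0.8576 0.4861 -0.0498]·P = -0.0030;  [-0.8666 -0.5016 0.0173]·P = 0.0004
Cramer: x(z) = 0.0015-0.0195z;  y(z) = -0.0035+0.0681z
sphere 1 gives Az²+Bz+C=0 with A=1.0050, B=0.0454, C=-0.0469;  B²−4AC=0.1907;  roots -0.2399, 0.1947;  negative root z = -0.2399
x = 0.0062, y = -0.0198

(0.0062, -0.0198, -0.2399)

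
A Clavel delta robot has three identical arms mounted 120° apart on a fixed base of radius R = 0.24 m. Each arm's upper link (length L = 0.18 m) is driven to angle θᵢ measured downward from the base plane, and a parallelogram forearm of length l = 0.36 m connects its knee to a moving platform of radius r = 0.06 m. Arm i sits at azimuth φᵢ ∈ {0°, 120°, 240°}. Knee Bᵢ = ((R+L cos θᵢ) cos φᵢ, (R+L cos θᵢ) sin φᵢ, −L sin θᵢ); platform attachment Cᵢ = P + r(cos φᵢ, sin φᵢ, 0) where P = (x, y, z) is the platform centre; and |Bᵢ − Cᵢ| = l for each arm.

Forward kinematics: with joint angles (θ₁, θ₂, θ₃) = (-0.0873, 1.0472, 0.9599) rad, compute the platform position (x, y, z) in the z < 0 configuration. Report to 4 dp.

φ1=0.0°: virtual centre (0.3593, 0.0000, 0.0157), radius l
φ2=120.0°: virtual centre (-0.1350, 0.2338, -0.1559), radius l
φ3=240.0°: virtual centre (-0.1416, -0.2453, -0.1474), radius l
eliminate P² terms by subtracting sphere 1 from 2 and 3
linear system: -0.9886x+0.4677y = -0.0322−-0.3432z; -1.0019x+-0.4906y = -0.0274−-0.3263z
Cramer: x(z) = 0.0300-0.3366z;  y(z) = -0.0054+0.0223z
quadratic in z: (1.1138)z²+(0.1901)z+(-0.0209)=0, √Δ=0.3592 → z ∈ {-0.2466, 0.0759}; z = -0.2466 (taking z<0)
x = 0.1130, y = -0.0109

(0.1130, -0.0109, -0.2466)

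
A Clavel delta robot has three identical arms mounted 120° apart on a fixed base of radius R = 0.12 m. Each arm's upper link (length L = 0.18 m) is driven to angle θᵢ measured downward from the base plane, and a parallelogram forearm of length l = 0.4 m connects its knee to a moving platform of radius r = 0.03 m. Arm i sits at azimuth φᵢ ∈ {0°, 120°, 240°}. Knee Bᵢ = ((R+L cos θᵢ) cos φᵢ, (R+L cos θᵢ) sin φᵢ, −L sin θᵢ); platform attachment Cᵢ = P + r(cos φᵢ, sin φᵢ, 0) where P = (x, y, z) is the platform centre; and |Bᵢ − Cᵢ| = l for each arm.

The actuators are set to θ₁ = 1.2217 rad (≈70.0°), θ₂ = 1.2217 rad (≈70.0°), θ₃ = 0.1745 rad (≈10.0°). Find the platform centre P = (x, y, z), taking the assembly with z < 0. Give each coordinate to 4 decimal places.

S1 = (0.1516·cos0.0°, 0.1516·sin0.0°, -0.1691) = (0.1516, 0.0000, -0.1691)
φ2=120.0°: virtual centre (-0.0758, 0.1313, -0.1691), radius l
arm 3 at φ=240.0°: (R−r)+L cos θ3 = 0.2673;  S3 = (-0.1336, -0.2315, -0.0313)
subtract pairs → two planes through P
linear system: -0.4547x+0.2625y = 0.0000−0.0000z; -0.5704x+-0.4629y = 0.0208−0.2758z
det = 0.3602;  x = -0.0152+0.2010z,  y = -0.0263+0.3481z
into |P−S₁|² = l²: 1.1616z² + 0.2530z + -0.1029 = 0;  Δ = 0.5421;  z = -0.4258 or 0.2080 → z<0 root = -0.4258
x = -0.1008, y = -0.1745

(-0.1008, -0.1745, -0.4258)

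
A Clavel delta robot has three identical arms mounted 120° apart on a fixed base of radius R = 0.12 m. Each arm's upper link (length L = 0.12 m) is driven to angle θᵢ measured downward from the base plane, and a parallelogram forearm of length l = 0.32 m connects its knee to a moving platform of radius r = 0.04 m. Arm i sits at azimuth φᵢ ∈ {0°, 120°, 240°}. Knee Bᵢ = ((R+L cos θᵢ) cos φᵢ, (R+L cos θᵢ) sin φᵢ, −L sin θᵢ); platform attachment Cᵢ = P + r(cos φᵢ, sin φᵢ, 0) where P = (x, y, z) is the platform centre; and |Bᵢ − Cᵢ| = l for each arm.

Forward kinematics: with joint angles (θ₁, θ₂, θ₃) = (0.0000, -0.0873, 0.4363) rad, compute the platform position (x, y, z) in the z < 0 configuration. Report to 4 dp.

(0.0200, 0.0501, -0.2598)

φ1=0.0°: virtual centre (0.2000, 0.0000, 0.0000), radius l
S2 = (0.1995·cos120.0°, 0.1995·sin120.0°, 0.0105) = (-0.0998, 0.1728, 0.0105)
φ3=240.0°: virtual centre (-0.0944, -0.1635, -0.0507), radius l
eliminate P² terms by subtracting sphere 1 from 2 and 3
linear system: -0.5995x+0.3456y = -0.0001−0.0209z; -0.5888x+-0.3269y = -0.0018−-0.1014z
Cramer: x(z) = 0.0016-0.0706z;  y(z) = 0.0026-0.1830z
quadratic in z: (1.0385)z²+(0.0271)z+(-0.0630)=0, √Δ=0.5124 → z ∈ {-0.2598, 0.2337}; z = -0.2598 (taking z<0)
x = 0.0200, y = 0.0501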